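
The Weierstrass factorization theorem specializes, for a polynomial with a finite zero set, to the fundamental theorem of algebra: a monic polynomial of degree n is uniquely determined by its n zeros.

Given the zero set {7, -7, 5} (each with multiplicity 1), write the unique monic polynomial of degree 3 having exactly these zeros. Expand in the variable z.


The polynomial is p(z) = ∏_{α ∈ S} (z − α), where S = {7, -7, 5}.
Expanding the product yields: p(z) = z^3 -5·z^2 -49·z + 245.
The resulting polynomial has degree 3 and real coefficients as required.

p(z) = z^3 -5·z^2 -49·z + 245.


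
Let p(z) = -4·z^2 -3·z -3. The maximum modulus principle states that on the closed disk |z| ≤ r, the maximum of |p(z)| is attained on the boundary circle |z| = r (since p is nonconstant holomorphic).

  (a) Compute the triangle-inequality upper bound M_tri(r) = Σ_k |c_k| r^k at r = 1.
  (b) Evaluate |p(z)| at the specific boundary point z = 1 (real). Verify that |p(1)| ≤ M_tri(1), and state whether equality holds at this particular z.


Coefficients: c_0 = -3, c_1 = -3, c_2 = -4. Radius r = 1.
Part (a). Triangle bound: M_tri(r) = Σ_k |c_k| r^k
  = |-3|·1^0 + |-3|·1^1 + |-4|·1^2
  = 3 + 3 + 4 = 10.
This bounds M(r) := max_{|z|=r} |p(z)| from above; equality holds iff all terms c_k z^k can be made to align in phase at a single z on |z|=r.
Part (b). At z = 1 (real, on the circle |z| = r):
  p(1) = (-3)·1^0 + (-3)·1^1 + (-4)·1^2 = -10.
  |p(1)| = 10.
Since all nonzero coefficients share the same sign, |p(1)| = 10 = M_tri(1); the triangle bound is attained at z = 1, so in fact M(r) = 10.

M_tri(1) = 10; |p(1)| = 10; equality at z=1: yes.


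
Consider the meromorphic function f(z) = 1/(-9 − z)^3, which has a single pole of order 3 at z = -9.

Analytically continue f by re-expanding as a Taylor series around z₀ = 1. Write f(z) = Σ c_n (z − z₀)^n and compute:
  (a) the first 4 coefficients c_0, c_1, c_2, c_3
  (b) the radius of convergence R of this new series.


Let w = z − z₀, so z = z₀ + w.
Then -9 − z = -9 − (z₀ + w) = (-9 − z₀) − w = -10 − w.
f(z) = 1/(-10 − w)^3 = (1/(-10)^3) · (1 − w/(-10))^{−3}.
By the binomial series (1−u)^{−3} = Σ_{n≥0} C(n+2, 2) u^n for |u|<1, with u = w/(-10):
  c_n = C(n+2, 2) / (-10)^(n+3).
  c_0 = 1/(-10)^3 = -1/1000.
  c_1 = 3/(-10)^4 = 3/10000.
  c_2 = 6/(-10)^5 = -3/50000.
  c_3 = 10/(-10)^6 = 1/100000.
The series is valid for |w/d| < 1, i.e. |z − z₀| < |d|.
Radius of convergence: R = |-9 − z₀| = |-10| = 10 (distance from z₀ to the singularity z = -9).

c_0 = -1/1000, c_1 = 3/10000, c_2 = -3/50000, c_3 = 1/100000; R = 10.


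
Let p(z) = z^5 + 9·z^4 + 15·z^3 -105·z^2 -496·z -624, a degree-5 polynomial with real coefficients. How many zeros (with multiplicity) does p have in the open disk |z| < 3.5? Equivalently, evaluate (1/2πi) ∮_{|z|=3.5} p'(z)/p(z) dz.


The zeros of p are: -3, -4, 4, (-3 + 2i), (-3 - 2i).
Their magnitudes are: 3, 4, 4, 3.606, 3.606.
Zeros with |z| < R = 3.5: -3.
Count = 1.
By the argument principle, (1/2πi) ∮_{|z|=R} p'(z)/p(z) dz equals exactly this count.

Number of zeros inside |z| < 3.5: 1.


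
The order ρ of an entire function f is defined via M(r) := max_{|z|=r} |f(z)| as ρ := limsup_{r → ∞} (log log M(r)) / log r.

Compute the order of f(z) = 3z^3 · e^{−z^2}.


M(r) = max_{|z|=r} |3|·|z|^3·|e^{−z^2}| = 3·r^3 · e^{1r^2} (the factors attain their maxima compatibly on |z|=r). Then log M(r) = log 3 + 3·log r + 1r^2, dominated by the last term, so log log M(r) ~ 2·log r. The polynomial factor 3z^3 contributes only a log r term and does not affect the order. ρ = 2.
Therefore ρ = 2.

Order ρ = 2.


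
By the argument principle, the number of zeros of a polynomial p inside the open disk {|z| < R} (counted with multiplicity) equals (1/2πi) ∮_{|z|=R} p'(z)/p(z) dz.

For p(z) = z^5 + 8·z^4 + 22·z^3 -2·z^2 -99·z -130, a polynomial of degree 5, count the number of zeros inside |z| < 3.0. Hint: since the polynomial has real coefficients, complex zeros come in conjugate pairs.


The zeros of p are: (-2 + 1i), (-2 - 1i), 2, (-3 + 2i), (-3 - 2i).
Their magnitudes are: 2.236, 2.236, 2, 3.606, 3.606.
Zeros with |z| < R = 3.0: (-2 + 1i), (-2 - 1i), 2.
Count = 3.
By the argument principle, (1/2πi) ∮_{|z|=R} p'(z)/p(z) dz equals exactly this count.

Number of zeros inside |z| < 3.0: 3.


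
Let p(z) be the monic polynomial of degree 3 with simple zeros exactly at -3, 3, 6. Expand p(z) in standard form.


The polynomial is p(z) = ∏_{α ∈ S} (z − α), where S = {-3, 3, 6}.
Expanding the product yields: p(z) = z^3 -6·z^2 -9·z + 54.
The resulting polynomial has degree 3 and real coefficients as required.

p(z) = z^3 -6·z^2 -9·z + 54.


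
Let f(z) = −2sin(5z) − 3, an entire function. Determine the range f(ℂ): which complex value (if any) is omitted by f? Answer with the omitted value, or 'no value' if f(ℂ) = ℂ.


Little Picard bounds the complement of f(ℂ) to at most one point.
sin is entire and surjective onto ℂ: for every w ∈ ℂ, sin(ζ) = w has a solution ζ ∈ ℂ (e.g., via the complex inverse arcsin). With ζ = 5z this gives z = ζ/(5). Then -2·sin(5z) takes every value in -2·ℂ = ℂ, and adding -3 is a bijection of ℂ. So f is surjective and omits no value. (Note: only on the real line is sin bounded by [−1, 1].)

Omitted value: no value.


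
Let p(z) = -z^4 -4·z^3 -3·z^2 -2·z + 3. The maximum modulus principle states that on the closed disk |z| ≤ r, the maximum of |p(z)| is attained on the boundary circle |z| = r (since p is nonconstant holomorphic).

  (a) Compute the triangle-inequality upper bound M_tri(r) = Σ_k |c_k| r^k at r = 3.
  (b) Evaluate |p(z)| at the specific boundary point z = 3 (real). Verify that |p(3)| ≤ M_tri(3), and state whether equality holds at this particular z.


Coefficients: c_0 = 3, c_1 = -2, c_2 = -3, c_3 = -4, c_4 = -1. Radius r = 3.
Part (a). Triangle bound: M_tri(r) = Σ_k |c_k| r^k
  = |3|·3^0 + |-2|·3^1 + |-3|·3^2 + |-4|·3^3 + |-1|·3^4
  = 3 + 6 + 27 + 108 + 81 = 225.
This bounds M(r) := max_{|z|=r} |p(z)| from above; equality holds iff all terms c_k z^k can be made to align in phase at a single z on |z|=r.
Part (b). At z = 3 (real, on the circle |z| = r):
  p(3) = (3)·3^0 + (-2)·3^1 + (-3)·3^2 + (-4)·3^3 + (-1)·3^4 = -219.
  |p(3)| = 219.
Check: |p(3)| = 219 ≤ 225 = M_tri(3). ✓ Equality does not hold at z = 3 (the coefficients have mixed signs, so the terms do not all align in phase there).

M_tri(3) = 225; |p(3)| = 219; equality at z=3: no.


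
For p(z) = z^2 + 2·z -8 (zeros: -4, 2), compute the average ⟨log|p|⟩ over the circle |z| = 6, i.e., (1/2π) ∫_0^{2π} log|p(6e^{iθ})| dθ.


Zeros: -4, 2; r = 6.
Inside |z| < r: -4, 2. Outside (|z| ≥ r): ∅.
p(0) = -8, so log|p(0)| = log(8) = 2.0794.
Apply Jensen: I(r) = log|p(0)| + Σ_k log(r/|z_k|), summed over zeros inside |z| < r.
  log(r/|z_k|) for z_k = -4: log(6/4) = 0.4055
  log(r/|z_k|) for z_k = 2: log(6/2) = 1.0986
Sum over inside zeros: 1.5041.
I(r) = log|p(0)| + (inside sum) = 2.0794 + 1.5041 = 3.5835.
Closed form (all zeros inside, monic): I(r) = n·log(r) = 2·log(6) = 3.5835. ✓

I(r) ≈ 3.5835.


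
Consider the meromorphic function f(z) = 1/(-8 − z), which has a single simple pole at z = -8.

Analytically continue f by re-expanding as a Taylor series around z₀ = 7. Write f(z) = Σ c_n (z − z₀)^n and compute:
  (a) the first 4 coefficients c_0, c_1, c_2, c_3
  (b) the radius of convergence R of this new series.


Let w = z − z₀, so z = z₀ + w.
Then -8 − z = -8 − (z₀ + w) = (-8 − z₀) − w = -15 − w.
f(z) = 1/(-15 − w) = (1/(-15)) · 1/(1 − w/(-15)) = Σ_{n≥0} w^n / (-15)^(n+1).
So c_n = 1/(-15)^(n+1):
  c_0 = 1/(-15)^1 = -1/15.
  c_1 = 1/(-15)^2 = 1/225.
  c_2 = 1/(-15)^3 = -1/3375.
  c_3 = 1/(-15)^4 = 1/50625.
The series is valid for |w/d| < 1, i.e. |z − z₀| < |d|.
Radius of convergence: R = |-8 − z₀| = |-15| = 15 (distance from z₀ to the singularity z = -8).

c_0 = -1/15, c_1 = 1/225, c_2 = -1/3375, c_3 = 1/50625; R = 15.


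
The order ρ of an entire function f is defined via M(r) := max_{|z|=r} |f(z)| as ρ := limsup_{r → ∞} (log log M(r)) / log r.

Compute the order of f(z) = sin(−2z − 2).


sin(w) is a linear combination of e^{iw} and e^{−iw} (or e^w, e^{−w} in the hyperbolic case), so |sin(w)| ≤ e^{|w|}. With w = −2z − 2, |w| ≤ 2|z| + 2 = 2r + 2 on |z| = r, giving M(r) ≤ e^{2r + 2}, so ρ ≤ 1. On a suitable ray (z = it for sin/cos; z = t for sinh/cosh, t real → ∞), |sin(−2z − 2)| grows like e^{2|t|}/2, so ρ ≥ 1. Hence ρ = 1.
Therefore ρ = 1.

Order ρ = 1.


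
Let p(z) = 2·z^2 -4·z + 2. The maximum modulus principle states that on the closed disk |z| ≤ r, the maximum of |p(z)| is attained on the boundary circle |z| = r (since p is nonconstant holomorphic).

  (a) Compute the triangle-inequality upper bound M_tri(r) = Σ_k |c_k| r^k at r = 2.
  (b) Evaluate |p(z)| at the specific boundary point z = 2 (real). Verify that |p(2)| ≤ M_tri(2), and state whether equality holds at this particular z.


Coefficients: c_0 = 2, c_1 = -4, c_2 = 2. Radius r = 2.
Part (a). Triangle bound: M_tri(r) = Σ_k |c_k| r^k
  = |2|·2^0 + |-4|·2^1 + |2|·2^2
  = 2 + 8 + 8 = 18.
This bounds M(r) := max_{|z|=r} |p(z)| from above; equality holds iff all terms c_k z^k can be made to align in phase at a single z on |z|=r.
Part (b). At z = 2 (real, on the circle |z| = r):
  p(2) = (2)·2^0 + (-4)·2^1 + (2)·2^2 = 2.
  |p(2)| = 2.
Check: |p(2)| = 2 ≤ 18 = M_tri(2). ✓ Equality does not hold at z = 2 (the coefficients have mixed signs, so the terms do not all align in phase there).

M_tri(2) = 18; |p(2)| = 2; equality at z=2: no.


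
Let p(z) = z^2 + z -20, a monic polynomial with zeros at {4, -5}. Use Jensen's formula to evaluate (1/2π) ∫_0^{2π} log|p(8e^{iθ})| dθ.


Zeros: -5, 4; r = 8.
Inside |z| < r: -5, 4. Outside (|z| ≥ r): ∅.
p(0) = -20, so log|p(0)| = log(20) = 2.9957.
Apply Jensen: I(r) = log|p(0)| + Σ_k log(r/|z_k|), summed over zeros inside |z| < r.
  log(r/|z_k|) for z_k = 4: log(8/4) = 0.6931
  log(r/|z_k|) for z_k = -5: log(8/5) = 0.4700
Sum over inside zeros: 1.1632.
I(r) = log|p(0)| + (inside sum) = 2.9957 + 1.1632 = 4.1589.
Closed form (all zeros inside, monic): I(r) = n·log(r) = 2·log(8) = 4.1589. ✓

I(r) ≈ 4.1589.


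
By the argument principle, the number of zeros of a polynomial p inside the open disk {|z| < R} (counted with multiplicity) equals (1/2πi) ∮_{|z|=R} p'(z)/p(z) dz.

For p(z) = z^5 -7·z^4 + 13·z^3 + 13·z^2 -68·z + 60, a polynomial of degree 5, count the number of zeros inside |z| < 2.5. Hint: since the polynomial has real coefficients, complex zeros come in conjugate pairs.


The zeros of p are: (2 + 1i), (2 - 1i), -2, 3, 2.
Their magnitudes are: 2.236, 2.236, 2, 3, 2.
Zeros with |z| < R = 2.5: (2 + 1i), (2 - 1i), -2, 2.
Count = 4.
By the argument principle, (1/2πi) ∮_{|z|=R} p'(z)/p(z) dz equals exactly this count.

Number of zeros inside |z| < 2.5: 4.


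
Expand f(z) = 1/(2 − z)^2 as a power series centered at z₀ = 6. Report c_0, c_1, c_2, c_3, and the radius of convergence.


Let w = z − z₀, so z = z₀ + w.
Then 2 − z = 2 − (z₀ + w) = (2 − z₀) − w = -4 − w.
f(z) = 1/(-4 − w)^2 = (1/(-4)^2) · (1 − w/(-4))^{−2}.
By the binomial series (1−u)^{−2} = Σ_{n≥0} C(n+1, 1) u^n for |u|<1, with u = w/(-4):
  c_n = C(n+1, 1) / (-4)^(n+2).
  c_0 = 1/(-4)^2 = 1/16.
  c_1 = 2/(-4)^3 = -1/32.
  c_2 = 3/(-4)^4 = 3/256.
  c_3 = 4/(-4)^5 = -1/256.
The series is valid for |w/d| < 1, i.e. |z − z₀| < |d|.
Radius of convergence: R = |2 − z₀| = |-4| = 4 (distance from z₀ to the singularity z = 2).

c_0 = 1/16, c_1 = -1/32, c_2 = 3/256, c_3 = -1/256; R = 4.


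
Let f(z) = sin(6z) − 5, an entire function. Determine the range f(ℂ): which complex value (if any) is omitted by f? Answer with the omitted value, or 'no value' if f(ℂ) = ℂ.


Little Picard bounds the complement of f(ℂ) to at most one point.
sin is entire and surjective onto ℂ: for every w ∈ ℂ, sin(ζ) = w has a solution ζ ∈ ℂ (e.g., via the complex inverse arcsin). With ζ = 6z this gives z = ζ/(6). Then 1·sin(6z) takes every value in 1·ℂ = ℂ, and adding -5 is a bijection of ℂ. So f is surjective and omits no value. (Note: only on the real line is sin bounded by [−1, 1].)

Omitted value: no value.


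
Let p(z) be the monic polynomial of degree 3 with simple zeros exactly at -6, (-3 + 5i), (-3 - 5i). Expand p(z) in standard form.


The polynomial is p(z) = ∏_{α ∈ S} (z − α), where S = {-6, (-3 + 5i), (-3 - 5i)}.
Expanding the product yields: p(z) = z^3 + 12·z^2 + 70·z + 204.
Note conjugate pairs combine to real quadratics: (z − (-3+5i))(z − (-3−5i)) = z² + 6z + 34.
The resulting polynomial has degree 3 and real coefficients as required.

p(z) = z^3 + 12·z^2 + 70·z + 204.


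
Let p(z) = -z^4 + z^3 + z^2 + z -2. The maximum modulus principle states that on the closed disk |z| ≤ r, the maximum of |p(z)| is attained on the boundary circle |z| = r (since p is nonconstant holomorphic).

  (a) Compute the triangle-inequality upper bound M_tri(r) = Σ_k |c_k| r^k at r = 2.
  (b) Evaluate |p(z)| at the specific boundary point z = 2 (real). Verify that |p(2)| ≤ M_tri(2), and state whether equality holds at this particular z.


Coefficients: c_0 = -2, c_1 = 1, c_2 = 1, c_3 = 1, c_4 = -1. Radius r = 2.
Part (a). Triangle bound: M_tri(r) = Σ_k |c_k| r^k
  = |-2|·2^0 + |1|·2^1 + |1|·2^2 + |1|·2^3 + |-1|·2^4
  = 2 + 2 + 4 + 8 + 16 = 32.
This bounds M(r) := max_{|z|=r} |p(z)| from above; equality holds iff all terms c_k z^k can be made to align in phase at a single z on |z|=r.
Part (b). At z = 2 (real, on the circle |z| = r):
  p(2) = (-2)·2^0 + (1)·2^1 + (1)·2^2 + (1)·2^3 + (-1)·2^4 = -4.
  |p(2)| = 4.
Check: |p(2)| = 4 ≤ 32 = M_tri(2). ✓ Equality does not hold at z = 2 (the coefficients have mixed signs, so the terms do not all align in phase there).

M_tri(2) = 32; |p(2)| = 4; equality at z=2: no.


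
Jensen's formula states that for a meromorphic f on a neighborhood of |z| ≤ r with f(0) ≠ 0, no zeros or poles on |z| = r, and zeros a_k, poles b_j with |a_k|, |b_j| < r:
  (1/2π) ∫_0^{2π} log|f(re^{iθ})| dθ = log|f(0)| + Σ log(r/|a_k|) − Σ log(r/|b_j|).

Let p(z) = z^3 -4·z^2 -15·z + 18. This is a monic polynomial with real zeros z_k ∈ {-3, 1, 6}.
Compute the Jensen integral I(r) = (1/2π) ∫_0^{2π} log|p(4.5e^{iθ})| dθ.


Zeros: -3, 1, 6; r = 4.5.
Inside |z| < r: -3, 1. Outside (|z| ≥ r): 6.
p(0) = 18, so log|p(0)| = log(18) = 2.8904.
Apply Jensen: I(r) = log|p(0)| + Σ_k log(r/|z_k|), summed over zeros inside |z| < r.
  log(r/|z_k|) for z_k = -3: log(4.5/3) = 0.4055
  log(r/|z_k|) for z_k = 1: log(4.5/1) = 1.5041
  Outside zeros (6) contribute nothing to the Jensen sum.
Sum over inside zeros: 1.9095.
I(r) = log|p(0)| + (inside sum) = 2.8904 + 1.9095 = 4.7999.
Note: since some zeros are outside |z| ≤ r, the simplified n·log(r) form does NOT apply — only the inside zeros contribute.

I(r) ≈ 4.7999.


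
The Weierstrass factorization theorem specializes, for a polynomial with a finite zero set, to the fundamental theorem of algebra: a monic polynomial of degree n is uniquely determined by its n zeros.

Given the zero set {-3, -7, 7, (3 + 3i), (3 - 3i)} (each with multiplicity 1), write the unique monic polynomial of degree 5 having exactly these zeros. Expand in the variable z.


The polynomial is p(z) = ∏_{α ∈ S} (z − α), where S = {-3, -7, 7, (3 + 3i), (3 - 3i)}.
Expanding the product yields: p(z) = z^5 -3·z^4 -49·z^3 + 201·z^2 -2646.
Note conjugate pairs combine to real quadratics: (z − (3+3i))(z − (3−3i)) = z² − 6z + 18.
The resulting polynomial has degree 5 and real coefficients as required.

p(z) = z^5 -3·z^4 -49·z^3 + 201·z^2 -2646.


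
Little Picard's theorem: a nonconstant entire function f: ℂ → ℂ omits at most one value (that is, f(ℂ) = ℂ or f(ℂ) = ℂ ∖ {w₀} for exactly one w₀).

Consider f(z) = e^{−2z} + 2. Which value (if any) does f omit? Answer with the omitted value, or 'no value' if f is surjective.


Little Picard bounds the complement of f(ℂ) to at most one point.
e^{−2z} is never zero on ℂ, so 1·e^{−2z} takes every value in ℂ ∖ {0}. Adding 2 shifts the range to ℂ ∖ {2}. Thus f omits exactly the value 2.

Omitted value: 2.


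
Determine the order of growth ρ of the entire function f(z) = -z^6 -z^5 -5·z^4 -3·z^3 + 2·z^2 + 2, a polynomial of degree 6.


|f(z)| ≤ Σ|c_k|·r^k = O(r^6) as r → ∞. Polynomial growth is O(e^{r^ε}) for every ε > 0 (since r^6/e^{r^ε} → 0), so ρ ≤ ε for all ε > 0, i.e. ρ = 0. Every nonconstant polynomial has order 0.
Therefore ρ = 0.

Order ρ = 0.


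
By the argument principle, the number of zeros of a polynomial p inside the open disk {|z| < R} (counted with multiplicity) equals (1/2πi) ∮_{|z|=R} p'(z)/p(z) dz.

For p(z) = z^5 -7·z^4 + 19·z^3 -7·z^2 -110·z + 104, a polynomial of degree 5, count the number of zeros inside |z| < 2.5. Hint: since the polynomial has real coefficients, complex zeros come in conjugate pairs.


The zeros of p are: (2 + 3i), (2 - 3i), 1, -2, 4.
Their magnitudes are: 3.606, 3.606, 1, 2, 4.
Zeros with |z| < R = 2.5: 1, -2.
Count = 2.
By the argument principle, (1/2πi) ∮_{|z|=R} p'(z)/p(z) dz equals exactly this count.

Number of zeros inside |z| < 2.5: 2.


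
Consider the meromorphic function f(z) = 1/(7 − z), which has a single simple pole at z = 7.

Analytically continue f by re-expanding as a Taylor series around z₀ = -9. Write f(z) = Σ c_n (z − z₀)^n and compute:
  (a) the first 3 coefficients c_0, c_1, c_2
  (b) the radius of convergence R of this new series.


Let w = z − z₀, so z = z₀ + w.
Then 7 − z = 7 − (z₀ + w) = (7 − z₀) − w = 16 − w.
f(z) = 1/(16 − w) = (1/(16)) · 1/(1 − w/(16)) = Σ_{n≥0} w^n / (16)^(n+1).
So c_n = 1/(16)^(n+1):
  c_0 = 1/(16)^1 = 1/16.
  c_1 = 1/(16)^2 = 1/256.
  c_2 = 1/(16)^3 = 1/4096.
The series is valid for |w/d| < 1, i.e. |z − z₀| < |d|.
Radius of convergence: R = |7 − z₀| = |16| = 16 (distance from z₀ to the singularity z = 7).

c_0 = 1/16, c_1 = 1/256, c_2 = 1/4096; R = 16.


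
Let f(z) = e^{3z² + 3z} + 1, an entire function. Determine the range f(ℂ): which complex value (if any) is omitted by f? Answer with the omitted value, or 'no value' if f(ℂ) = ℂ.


Little Picard bounds the complement of f(ℂ) to at most one point.
The exponent g(z) = 3z² + 3z is a nonconstant polynomial, hence surjective onto ℂ. So e^{g(z)} takes every value in {e^w : w ∈ ℂ} = ℂ ∖ {0}. Adding 1 shifts the range to ℂ ∖ {1}. f omits exactly 1.

Omitted value: 1.


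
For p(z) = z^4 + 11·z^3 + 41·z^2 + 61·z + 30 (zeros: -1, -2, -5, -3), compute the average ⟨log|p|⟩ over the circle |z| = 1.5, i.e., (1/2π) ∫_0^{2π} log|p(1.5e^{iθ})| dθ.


Zeros: -5, -3, -2, -1; r = 1.5.
Inside |z| < r: -1. Outside (|z| ≥ r): -5, -3, -2.
p(0) = 30, so log|p(0)| = log(30) = 3.4012.
Apply Jensen: I(r) = log|p(0)| + Σ_k log(r/|z_k|), summed over zeros inside |z| < r.
  log(r/|z_k|) for z_k = -1: log(1.5/1) = 0.4055
  Outside zeros (-5, -3, -2) contribute nothing to the Jensen sum.
Sum over inside zeros: 0.4055.
I(r) = log|p(0)| + (inside sum) = 3.4012 + 0.4055 = 3.8067.
Note: since some zeros are outside |z| ≤ r, the simplified n·log(r) form does NOT apply — only the inside zeros contribute.

I(r) ≈ 3.8067.


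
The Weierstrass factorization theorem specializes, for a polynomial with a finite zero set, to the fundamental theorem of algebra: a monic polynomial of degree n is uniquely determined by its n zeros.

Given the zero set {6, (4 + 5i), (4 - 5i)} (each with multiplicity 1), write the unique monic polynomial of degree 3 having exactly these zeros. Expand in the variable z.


The polynomial is p(z) = ∏_{α ∈ S} (z − α), where S = {6, (4 + 5i), (4 - 5i)}.
Expanding the product yields: p(z) = z^3 -14·z^2 + 89·z -246.
Note conjugate pairs combine to real quadratics: (z − (4+5i))(z − (4−5i)) = z² − 8z + 41.
The resulting polynomial has degree 3 and real coefficients as required.

p(z) = z^3 -14·z^2 + 89·z -246.


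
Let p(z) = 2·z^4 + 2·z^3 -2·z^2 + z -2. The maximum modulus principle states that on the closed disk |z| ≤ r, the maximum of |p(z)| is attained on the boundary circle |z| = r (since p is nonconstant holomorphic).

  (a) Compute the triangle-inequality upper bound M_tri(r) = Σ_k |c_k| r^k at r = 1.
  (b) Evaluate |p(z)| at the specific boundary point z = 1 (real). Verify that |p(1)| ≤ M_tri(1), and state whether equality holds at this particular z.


Coefficients: c_0 = -2, c_1 = 1, c_2 = -2, c_3 = 2, c_4 = 2. Radius r = 1.
Part (a). Triangle bound: M_tri(r) = Σ_k |c_k| r^k
  = |-2|·1^0 + |1|·1^1 + |-2|·1^2 + |2|·1^3 + |2|·1^4
  = 2 + 1 + 2 + 2 + 2 = 9.
This bounds M(r) := max_{|z|=r} |p(z)| from above; equality holds iff all terms c_k z^k can be made to align in phase at a single z on |z|=r.
Part (b). At z = 1 (real, on the circle |z| = r):
  p(1) = (-2)·1^0 + (1)·1^1 + (-2)·1^2 + (2)·1^3 + (2)·1^4 = 1.
  |p(1)| = 1.
Check: |p(1)| = 1 ≤ 9 = M_tri(1). ✓ Equality does not hold at z = 1 (the coefficients have mixed signs, so the terms do not all align in phase there).

M_tri(1) = 9; |p(1)| = 1; equality at z=1: no.


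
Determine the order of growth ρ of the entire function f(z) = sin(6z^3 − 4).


Write sin(w) = (e^{iw} ± e^{−iw})/(2 or 2i), so |sin(w)| ≤ e^{|w|}. With w = 6z^3 − 4, |w| ≤ 6r^3 + 4 on |z|=r, giving M(r) ≤ e^{6r^3 + 4} and ρ ≤ 3. For the lower bound, choose z on |z|=r with 6z^3 purely imaginary of modulus 6r^3; then |sin(6z^3 − 4)| grows like e^{6r^3}/2, so ρ ≥ 3. Hence ρ = 3.
Therefore ρ = 3.

Order ρ = 3.


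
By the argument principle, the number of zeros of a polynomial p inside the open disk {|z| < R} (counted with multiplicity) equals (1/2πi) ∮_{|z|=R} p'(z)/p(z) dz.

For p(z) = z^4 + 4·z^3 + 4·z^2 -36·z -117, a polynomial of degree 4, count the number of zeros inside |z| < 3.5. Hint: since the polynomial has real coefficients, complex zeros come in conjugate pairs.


The zeros of p are: (-2 + 3i), (-2 - 3i), -3, 3.
Their magnitudes are: 3.606, 3.606, 3, 3.
Zeros with |z| < R = 3.5: -3, 3.
Count = 2.
By the argument principle, (1/2πi) ∮_{|z|=R} p'(z)/p(z) dz equals exactly this count.

Number of zeros inside |z| < 3.5: 2.


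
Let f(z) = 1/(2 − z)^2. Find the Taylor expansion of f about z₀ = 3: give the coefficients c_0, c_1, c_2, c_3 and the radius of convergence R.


Let w = z − z₀, so z = z₀ + w.
Then 2 − z = 2 − (z₀ + w) = (2 − z₀) − w = -1 − w.
f(z) = 1/(-1 − w)^2 = (1/(-1)^2) · (1 − w/(-1))^{−2}.
By the binomial series (1−u)^{−2} = Σ_{n≥0} C(n+1, 1) u^n for |u|<1, with u = w/(-1):
  c_n = C(n+1, 1) / (-1)^(n+2).
  c_0 = 1/(-1)^2 = 1.
  c_1 = 2/(-1)^3 = -2.
  c_2 = 3/(-1)^4 = 3.
  c_3 = 4/(-1)^5 = -4.
The series is valid for |w/d| < 1, i.e. |z − z₀| < |d|.
Radius of convergence: R = |2 − z₀| = |-1| = 1 (distance from z₀ to the singularity z = 2).

c_0 = 1, c_1 = -2, c_2 = 3, c_3 = -4; R = 1.


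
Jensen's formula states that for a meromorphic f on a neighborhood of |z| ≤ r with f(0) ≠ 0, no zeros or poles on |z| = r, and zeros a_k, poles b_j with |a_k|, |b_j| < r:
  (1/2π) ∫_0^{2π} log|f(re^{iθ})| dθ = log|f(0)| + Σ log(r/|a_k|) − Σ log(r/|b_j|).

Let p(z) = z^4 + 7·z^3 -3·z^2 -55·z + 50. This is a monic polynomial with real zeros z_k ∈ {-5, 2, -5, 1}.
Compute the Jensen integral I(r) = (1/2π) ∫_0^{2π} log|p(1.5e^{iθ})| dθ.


Zeros: -5, -5, 1, 2; r = 1.5.
Inside |z| < r: 1. Outside (|z| ≥ r): -5, -5, 2.
p(0) = 50, so log|p(0)| = log(50) = 3.9120.
Apply Jensen: I(r) = log|p(0)| + Σ_k log(r/|z_k|), summed over zeros inside |z| < r.
  log(r/|z_k|) for z_k = 1: log(1.5/1) = 0.4055
  Outside zeros (-5, -5, 2) contribute nothing to the Jensen sum.
Sum over inside zeros: 0.4055.
I(r) = log|p(0)| + (inside sum) = 3.9120 + 0.4055 = 4.3175.
Note: since some zeros are outside |z| ≤ r, the simplified n·log(r) form does NOT apply — only the inside zeros contribute.

I(r) ≈ 4.3175.


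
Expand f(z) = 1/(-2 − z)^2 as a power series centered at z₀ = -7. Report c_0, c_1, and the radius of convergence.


Let w = z − z₀, so z = z₀ + w.
Then -2 − z = -2 − (z₀ + w) = (-2 − z₀) − w = 5 − w.
f(z) = 1/(5 − w)^2 = (1/(5)^2) · (1 − w/(5))^{−2}.
By the binomial series (1−u)^{−2} = Σ_{n≥0} C(n+1, 1) u^n for |u|<1, with u = w/(5):
  c_n = C(n+1, 1) / (5)^(n+2).
  c_0 = 1/(5)^2 = 1/25.
  c_1 = 2/(5)^3 = 2/125.
The series is valid for |w/d| < 1, i.e. |z − z₀| < |d|.
Radius of convergence: R = |-2 − z₀| = |5| = 5 (distance from z₀ to the singularity z = -2).

c_0 = 1/25, c_1 = 2/125; R = 5.


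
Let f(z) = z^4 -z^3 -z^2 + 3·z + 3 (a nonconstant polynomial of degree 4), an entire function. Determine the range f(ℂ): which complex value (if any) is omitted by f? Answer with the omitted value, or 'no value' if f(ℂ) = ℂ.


Little Picard bounds the complement of f(ℂ) to at most one point.
For every w ∈ ℂ, the equation p(z) − w = 0 is a nonconstant polynomial in z and hence has at least one root by the fundamental theorem of algebra. So p is surjective onto ℂ, omitting no value.

Omitted value: no value.


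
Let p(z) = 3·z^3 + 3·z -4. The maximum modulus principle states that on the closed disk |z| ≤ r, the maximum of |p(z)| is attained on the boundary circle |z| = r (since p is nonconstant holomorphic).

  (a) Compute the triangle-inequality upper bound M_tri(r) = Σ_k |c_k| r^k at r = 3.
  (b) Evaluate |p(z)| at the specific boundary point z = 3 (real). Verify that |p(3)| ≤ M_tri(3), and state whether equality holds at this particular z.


Coefficients: c_0 = -4, c_1 = 3, c_2 = 0, c_3 = 3. Radius r = 3.
Part (a). Triangle bound: M_tri(r) = Σ_k |c_k| r^k
  = |-4|·3^0 + |3|·3^1 + |0|·3^2 + |3|·3^3
  = 4 + 9 + 0 + 81 = 94.
This bounds M(r) := max_{|z|=r} |p(z)| from above; equality holds iff all terms c_k z^k can be made to align in phase at a single z on |z|=r.
Part (b). At z = 3 (real, on the circle |z| = r):
  p(3) = (-4)·3^0 + (3)·3^1 + (0)·3^2 + (3)·3^3 = 86.
  |p(3)| = 86.
Check: |p(3)| = 86 ≤ 94 = M_tri(3). ✓ Equality does not hold at z = 3 (the coefficients have mixed signs, so the terms do not all align in phase there).

M_tri(3) = 94; |p(3)| = 86; equality at z=3: no.


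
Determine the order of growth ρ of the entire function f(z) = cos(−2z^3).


Write cos(w) = (e^{iw} ± e^{−iw})/(2 or 2i), so |cos(w)| ≤ e^{|w|}. With w = −2z^3, |w| ≤ 2r^3 + 0 on |z|=r, giving M(r) ≤ e^{2r^3 + 0} and ρ ≤ 3. For the lower bound, choose z on |z|=r with -2z^3 purely imaginary of modulus 2r^3; then |cos(−2z^3)| grows like e^{2r^3}/2, so ρ ≥ 3. Hence ρ = 3.
Therefore ρ = 3.

Order ρ = 3.


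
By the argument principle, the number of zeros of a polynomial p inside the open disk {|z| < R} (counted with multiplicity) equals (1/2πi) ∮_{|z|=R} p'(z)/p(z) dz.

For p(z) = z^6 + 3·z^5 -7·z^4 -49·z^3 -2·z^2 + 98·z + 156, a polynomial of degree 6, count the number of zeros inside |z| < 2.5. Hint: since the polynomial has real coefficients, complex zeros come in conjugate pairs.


The zeros of p are: (-3 + 2i), (-3 - 2i), (-1 + 1i), (-1 - 1i), 2, 3.
Their magnitudes are: 3.606, 3.606, 1.414, 1.414, 2, 3.
Zeros with |z| < R = 2.5: (-1 + 1i), (-1 - 1i), 2.
Count = 3.
By the argument principle, (1/2πi) ∮_{|z|=R} p'(z)/p(z) dz equals exactly this count.

Number of zeros inside |z| < 2.5: 3.


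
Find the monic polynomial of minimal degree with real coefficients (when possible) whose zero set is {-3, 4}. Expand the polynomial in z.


The polynomial is p(z) = ∏_{α ∈ S} (z − α), where S = {-3, 4}.
Expanding the product yields: p(z) = z^2 -z -12.
The resulting polynomial has degree 2 and real coefficients as required.

p(z) = z^2 -z -12.


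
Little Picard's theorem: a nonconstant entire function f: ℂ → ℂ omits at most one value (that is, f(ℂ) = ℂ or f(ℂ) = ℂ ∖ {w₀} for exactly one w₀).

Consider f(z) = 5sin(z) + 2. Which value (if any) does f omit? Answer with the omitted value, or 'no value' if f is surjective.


Little Picard bounds the complement of f(ℂ) to at most one point.
sin is entire and surjective onto ℂ: for every w ∈ ℂ, sin(ζ) = w has a solution ζ ∈ ℂ (e.g., via the complex inverse arcsin). With ζ = z this gives z = ζ/(1). Then 5·sin(z) takes every value in 5·ℂ = ℂ, and adding 2 is a bijection of ℂ. So f is surjective and omits no value. (Note: only on the real line is sin bounded by [−1, 1].)

Omitted value: no value.


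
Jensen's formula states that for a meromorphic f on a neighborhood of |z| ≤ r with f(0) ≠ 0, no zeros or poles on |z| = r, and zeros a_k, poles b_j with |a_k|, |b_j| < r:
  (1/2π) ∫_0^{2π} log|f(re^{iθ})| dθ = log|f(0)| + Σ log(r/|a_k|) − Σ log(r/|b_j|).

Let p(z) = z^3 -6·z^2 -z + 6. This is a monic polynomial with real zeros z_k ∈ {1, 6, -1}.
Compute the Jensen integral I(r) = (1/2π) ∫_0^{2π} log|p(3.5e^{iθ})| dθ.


Zeros: -1, 1, 6; r = 3.5.
Inside |z| < r: -1, 1. Outside (|z| ≥ r): 6.
p(0) = 6, so log|p(0)| = log(6) = 1.7918.
Apply Jensen: I(r) = log|p(0)| + Σ_k log(r/|z_k|), summed over zeros inside |z| < r.
  log(r/|z_k|) for z_k = 1: log(3.5/1) = 1.2528
  log(r/|z_k|) for z_k = -1: log(3.5/1) = 1.2528
  Outside zeros (6) contribute nothing to the Jensen sum.
Sum over inside zeros: 2.5055.
I(r) = log|p(0)| + (inside sum) = 1.7918 + 2.5055 = 4.2973.
Note: since some zeros are outside |z| ≤ r, the simplified n·log(r) form does NOT apply — only the inside zeros contribute.

I(r) ≈ 4.2973.


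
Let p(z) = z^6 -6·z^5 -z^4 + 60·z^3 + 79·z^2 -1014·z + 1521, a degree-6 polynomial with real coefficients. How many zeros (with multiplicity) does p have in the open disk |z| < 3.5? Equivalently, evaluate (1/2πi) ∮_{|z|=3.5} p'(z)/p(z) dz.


The zeros of p are: (-3 + 2i), (-3 - 2i), 3, (3 + 2i), (3 - 2i), 3.
Their magnitudes are: 3.606, 3.606, 3, 3.606, 3.606, 3.
Zeros with |z| < R = 3.5: 3, 3.
Count = 2.
By the argument principle, (1/2πi) ∮_{|z|=R} p'(z)/p(z) dz equals exactly this count.

Number of zeros inside |z| < 3.5: 2.


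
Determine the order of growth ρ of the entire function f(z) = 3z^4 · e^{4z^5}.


M(r) = max_{|z|=r} |3|·|z|^4·|e^{4z^5}| = 3·r^4 · e^{4r^5} (the factors attain their maxima compatibly on |z|=r). Then log M(r) = log 3 + 4·log r + 4r^5, dominated by the last term, so log log M(r) ~ 5·log r. The polynomial factor 3z^4 contributes only a log r term and does not affect the order. ρ = 5.
Therefore ρ = 5.

Order ρ = 5.


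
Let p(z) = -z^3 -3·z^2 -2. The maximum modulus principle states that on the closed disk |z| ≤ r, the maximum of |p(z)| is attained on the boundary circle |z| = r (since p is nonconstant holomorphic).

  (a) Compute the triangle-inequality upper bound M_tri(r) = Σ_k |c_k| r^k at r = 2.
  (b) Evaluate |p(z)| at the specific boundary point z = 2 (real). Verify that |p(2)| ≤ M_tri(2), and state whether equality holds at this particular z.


Coefficients: c_0 = -2, c_1 = 0, c_2 = -3, c_3 = -1. Radius r = 2.
Part (a). Triangle bound: M_tri(r) = Σ_k |c_k| r^k
  = |-2|·2^0 + |0|·2^1 + |-3|·2^2 + |-1|·2^3
  = 2 + 0 + 12 + 8 = 22.
This bounds M(r) := max_{|z|=r} |p(z)| from above; equality holds iff all terms c_k z^k can be made to align in phase at a single z on |z|=r.
Part (b). At z = 2 (real, on the circle |z| = r):
  p(2) = (-2)·2^0 + (0)·2^1 + (-3)·2^2 + (-1)·2^3 = -22.
  |p(2)| = 22.
Since all nonzero coefficients share the same sign, |p(2)| = 22 = M_tri(2); the triangle bound is attained at z = 2, so in fact M(r) = 22.

M_tri(2) = 22; |p(2)| = 22; equality at z=2: yes.


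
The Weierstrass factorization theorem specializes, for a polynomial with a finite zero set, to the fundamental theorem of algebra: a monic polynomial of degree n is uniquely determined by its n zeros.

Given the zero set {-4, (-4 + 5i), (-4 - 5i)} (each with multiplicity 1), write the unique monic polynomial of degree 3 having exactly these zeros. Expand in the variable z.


The polynomial is p(z) = ∏_{α ∈ S} (z − α), where S = {-4, (-4 + 5i), (-4 - 5i)}.
Expanding the product yields: p(z) = z^3 + 12·z^2 + 73·z + 164.
Note conjugate pairs combine to real quadratics: (z − (-4+5i))(z − (-4−5i)) = z² + 8z + 41.
The resulting polynomial has degree 3 and real coefficients as required.

p(z) = z^3 + 12·z^2 + 73·z + 164.


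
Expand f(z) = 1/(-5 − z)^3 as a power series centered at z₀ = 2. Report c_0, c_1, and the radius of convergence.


Let w = z − z₀, so z = z₀ + w.
Then -5 − z = -5 − (z₀ + w) = (-5 − z₀) − w = -7 − w.
f(z) = 1/(-7 − w)^3 = (1/(-7)^3) · (1 − w/(-7))^{−3}.
By the binomial series (1−u)^{−3} = Σ_{n≥0} C(n+2, 2) u^n for |u|<1, with u = w/(-7):
  c_n = C(n+2, 2) / (-7)^(n+3).
  c_0 = 1/(-7)^3 = -1/343.
  c_1 = 3/(-7)^4 = 3/2401.
The series is valid for |w/d| < 1, i.e. |z − z₀| < |d|.
Radius of convergence: R = |-5 − z₀| = |-7| = 7 (distance from z₀ to the singularity z = -5).

c_0 = -1/343, c_1 = 3/2401; R = 7.


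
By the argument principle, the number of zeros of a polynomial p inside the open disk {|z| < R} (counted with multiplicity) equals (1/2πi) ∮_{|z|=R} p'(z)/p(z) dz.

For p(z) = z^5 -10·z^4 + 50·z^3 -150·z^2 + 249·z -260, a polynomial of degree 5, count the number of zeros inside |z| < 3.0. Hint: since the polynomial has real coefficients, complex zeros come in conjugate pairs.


The zeros of p are: (1 + 2i), (1 - 2i), 4, (2 + 3i), (2 - 3i).
Their magnitudes are: 2.236, 2.236, 4, 3.606, 3.606.
Zeros with |z| < R = 3.0: (1 + 2i), (1 - 2i).
Count = 2.
By the argument principle, (1/2πi) ∮_{|z|=R} p'(z)/p(z) dz equals exactly this count.

Number of zeros inside |z| < 3.0: 2.


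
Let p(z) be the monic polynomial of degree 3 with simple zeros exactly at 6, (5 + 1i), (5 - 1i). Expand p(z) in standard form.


The polynomial is p(z) = ∏_{α ∈ S} (z − α), where S = {6, (5 + 1i), (5 - 1i)}.
Expanding the product yields: p(z) = z^3 -16·z^2 + 86·z -156.
Note conjugate pairs combine to real quadratics: (z − (5+1i))(z − (5−1i)) = z² − 10z + 26.
The resulting polynomial has degree 3 and real coefficients as required.

p(z) = z^3 -16·z^2 + 86·z -156.


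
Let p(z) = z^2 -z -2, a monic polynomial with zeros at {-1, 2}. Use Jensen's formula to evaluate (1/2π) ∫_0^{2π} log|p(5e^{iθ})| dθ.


Zeros: -1, 2; r = 5.
Inside |z| < r: -1, 2. Outside (|z| ≥ r): ∅.
p(0) = -2, so log|p(0)| = log(2) = 0.6931.
Apply Jensen: I(r) = log|p(0)| + Σ_k log(r/|z_k|), summed over zeros inside |z| < r.
  log(r/|z_k|) for z_k = -1: log(5/1) = 1.6094
  log(r/|z_k|) for z_k = 2: log(5/2) = 0.9163
Sum over inside zeros: 2.5257.
I(r) = log|p(0)| + (inside sum) = 0.6931 + 2.5257 = 3.2189.
Closed form (all zeros inside, monic): I(r) = n·log(r) = 2·log(5) = 3.2189. ✓

I(r) ≈ 3.2189.


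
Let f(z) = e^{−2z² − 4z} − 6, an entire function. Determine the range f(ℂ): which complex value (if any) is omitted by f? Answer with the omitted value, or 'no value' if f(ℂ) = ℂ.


Little Picard bounds the complement of f(ℂ) to at most one point.
The exponent g(z) = −2z² − 4z is a nonconstant polynomial, hence surjective onto ℂ. So e^{g(z)} takes every value in {e^w : w ∈ ℂ} = ℂ ∖ {0}. Adding -6 shifts the range to ℂ ∖ {-6}. f omits exactly -6.

Omitted value: -6.


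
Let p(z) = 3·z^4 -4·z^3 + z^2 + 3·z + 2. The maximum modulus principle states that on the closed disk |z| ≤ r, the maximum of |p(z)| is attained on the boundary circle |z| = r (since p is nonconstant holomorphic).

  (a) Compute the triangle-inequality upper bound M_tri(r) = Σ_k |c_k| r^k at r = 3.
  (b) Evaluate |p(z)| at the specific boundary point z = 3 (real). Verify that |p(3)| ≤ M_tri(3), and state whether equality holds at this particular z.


Coefficients: c_0 = 2, c_1 = 3, c_2 = 1, c_3 = -4, c_4 = 3. Radius r = 3.
Part (a). Triangle bound: M_tri(r) = Σ_k |c_k| r^k
  = |2|·3^0 + |3|·3^1 + |1|·3^2 + |-4|·3^3 + |3|·3^4
  = 2 + 9 + 9 + 108 + 243 = 371.
This bounds M(r) := max_{|z|=r} |p(z)| from above; equality holds iff all terms c_k z^k can be made to align in phase at a single z on |z|=r.
Part (b). At z = 3 (real, on the circle |z| = r):
  p(3) = (2)·3^0 + (3)·3^1 + (1)·3^2 + (-4)·3^3 + (3)·3^4 = 155.
  |p(3)| = 155.
Check: |p(3)| = 155 ≤ 371 = M_tri(3). ✓ Equality does not hold at z = 3 (the coefficients have mixed signs, so the terms do not all align in phase there).

M_tri(3) = 371; |p(3)| = 155; equality at z=3: no.


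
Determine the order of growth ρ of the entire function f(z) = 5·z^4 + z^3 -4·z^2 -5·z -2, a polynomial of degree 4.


|f(z)| ≤ Σ|c_k|·r^k = O(r^4) as r → ∞. Polynomial growth is O(e^{r^ε}) for every ε > 0 (since r^4/e^{r^ε} → 0), so ρ ≤ ε for all ε > 0, i.e. ρ = 0. Every nonconstant polynomial has order 0.
Therefore ρ = 0.

Order ρ = 0.


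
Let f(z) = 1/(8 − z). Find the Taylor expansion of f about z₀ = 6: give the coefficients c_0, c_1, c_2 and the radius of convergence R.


Let w = z − z₀, so z = z₀ + w.
Then 8 − z = 8 − (z₀ + w) = (8 − z₀) − w = 2 − w.
f(z) = 1/(2 − w) = (1/(2)) · 1/(1 − w/(2)) = Σ_{n≥0} w^n / (2)^(n+1).
So c_n = 1/(2)^(n+1):
  c_0 = 1/(2)^1 = 1/2.
  c_1 = 1/(2)^2 = 1/4.
  c_2 = 1/(2)^3 = 1/8.
The series is valid for |w/d| < 1, i.e. |z − z₀| < |d|.
Radius of convergence: R = |8 − z₀| = |2| = 2 (distance from z₀ to the singularity z = 8).

c_0 = 1/2, c_1 = 1/4, c_2 = 1/8; R = 2.


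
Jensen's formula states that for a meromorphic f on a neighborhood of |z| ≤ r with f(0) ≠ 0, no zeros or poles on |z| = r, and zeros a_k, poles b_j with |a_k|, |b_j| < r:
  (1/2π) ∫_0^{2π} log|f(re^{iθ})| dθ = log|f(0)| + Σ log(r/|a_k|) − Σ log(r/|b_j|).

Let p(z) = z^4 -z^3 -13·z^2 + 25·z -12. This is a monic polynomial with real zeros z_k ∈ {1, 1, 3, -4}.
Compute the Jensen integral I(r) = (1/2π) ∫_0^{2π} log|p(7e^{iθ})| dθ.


Zeros: -4, 1, 1, 3; r = 7.
Inside |z| < r: -4, 1, 1, 3. Outside (|z| ≥ r): ∅.
p(0) = -12, so log|p(0)| = log(12) = 2.4849.
Apply Jensen: I(r) = log|p(0)| + Σ_k log(r/|z_k|), summed over zeros inside |z| < r.
  log(r/|z_k|) for z_k = 1: log(7/1) = 1.9459
  log(r/|z_k|) for z_k = 1: log(7/1) = 1.9459
  log(r/|z_k|) for z_k = 3: log(7/3) = 0.8473
  log(r/|z_k|) for z_k = -4: log(7/4) = 0.5596
Sum over inside zeros: 5.2987.
I(r) = log|p(0)| + (inside sum) = 2.4849 + 5.2987 = 7.7836.
Closed form (all zeros inside, monic): I(r) = n·log(r) = 4·log(7) = 7.7836. ✓

I(r) ≈ 7.7836.


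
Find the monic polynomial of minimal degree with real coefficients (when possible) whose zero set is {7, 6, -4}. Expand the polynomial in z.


The polynomial is p(z) = ∏_{α ∈ S} (z − α), where S = {7, 6, -4}.
Expanding the product yields: p(z) = z^3 -9·z^2 -10·z + 168.
The resulting polynomial has degree 3 and real coefficients as required.

p(z) = z^3 -9·z^2 -10·z + 168.


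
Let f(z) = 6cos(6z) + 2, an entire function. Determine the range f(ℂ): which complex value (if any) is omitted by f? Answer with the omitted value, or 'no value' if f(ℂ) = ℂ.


Little Picard bounds the complement of f(ℂ) to at most one point.
cos is entire and surjective onto ℂ: for every w ∈ ℂ, cos(ζ) = w has a solution ζ ∈ ℂ (e.g., via the complex inverse arccos). With ζ = 6z this gives z = ζ/(6). Then 6·cos(6z) takes every value in 6·ℂ = ℂ, and adding 2 is a bijection of ℂ. So f is surjective and omits no value. (Note: only on the real line is cos bounded by [−1, 1].)

Omitted value: no value.


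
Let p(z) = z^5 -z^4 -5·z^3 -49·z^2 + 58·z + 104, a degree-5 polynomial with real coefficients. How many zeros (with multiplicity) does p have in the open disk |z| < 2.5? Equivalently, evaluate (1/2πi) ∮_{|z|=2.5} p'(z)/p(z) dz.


The zeros of p are: (-2 + 3i), (-2 - 3i), 2, -1, 4.
Their magnitudes are: 3.606, 3.606, 2, 1, 4.
Zeros with |z| < R = 2.5: 2, -1.
Count = 2.
By the argument principle, (1/2πi) ∮_{|z|=R} p'(z)/p(z) dz equals exactly this count.

Number of zeros inside |z| < 2.5: 2.
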